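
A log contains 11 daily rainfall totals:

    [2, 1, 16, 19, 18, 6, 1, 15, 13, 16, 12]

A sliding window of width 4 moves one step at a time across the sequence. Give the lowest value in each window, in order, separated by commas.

(2, 1, 16, 19) → min 1
(1, 16, 19, 18) → min 1
(16, 19, 18, 6) → min 6
(19, 18, 6, 1) → min 1
(18, 6, 1, 15) → min 1
(6, 1, 15, 13) → min 1
(1, 15, 13, 16) → min 1
(15, 13, 16, 12) → min 12

1, 1, 6, 1, 1, 1, 1, 12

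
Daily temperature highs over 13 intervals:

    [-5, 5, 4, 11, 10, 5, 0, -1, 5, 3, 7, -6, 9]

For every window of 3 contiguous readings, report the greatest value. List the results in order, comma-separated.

5, 11, 11, 11, 10, 5, 5, 5, 7, 7, 9

(-5, 5, 4) → max 5
(5, 4, 11) → max 11
(4, 11, 10) → max 11
(11, 10, 5) → max 11
(10, 5, 0) → max 10
(5, 0, -1) → max 5
(0, -1, 5) → max 5
(-1, 5, 3) → max 5
(5, 3, 7) → max 7
(3, 7, -6) → max 7
(7, -6, 9) → max 9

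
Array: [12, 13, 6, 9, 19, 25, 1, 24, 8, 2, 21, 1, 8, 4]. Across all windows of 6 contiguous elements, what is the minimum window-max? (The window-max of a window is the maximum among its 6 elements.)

(12, 13, 6, 9, 19, 25) → max 25
(13, 6, 9, 19, 25, 1) → max 25
(6, 9, 19, 25, 1, 24) → max 25
(9, 19, 25, 1, 24, 8) → max 25
(19, 25, 1, 24, 8, 2) → max 25
(25, 1, 24, 8, 2, 21) → max 25
(1, 24, 8, 2, 21, 1) → max 24
(24, 8, 2, 21, 1, 8) → max 24
(8, 2, 21, 1, 8, 4) → max 21
Minimum of these is 21.

21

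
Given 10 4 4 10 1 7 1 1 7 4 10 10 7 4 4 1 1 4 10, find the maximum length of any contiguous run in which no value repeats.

4

add 10: [10] len 1
add 4: [10, 4] len 2
add 4 (repeat 4, move left end past it): [4] len 1
add 10: [4, 10] len 2
add 1: [4, 10, 1] len 3
add 7: [4, 10, 1, 7] len 4
add 1 (repeat 1, move left end past it): [7, 1] len 2
add 1 (repeat 1, move left end past it): [1] len 1
add 7: [1, 7] len 2
add 4: [1, 7, 4] len 3
add 10: [1, 7, 4, 10] len 4
add 10 (repeat 10, move left end past it): [10] len 1
add 7: [10, 7] len 2
add 4: [10, 7, 4] len 3
add 4 (repeat 4, move left end past it): [4] len 1
add 1: [4, 1] len 2
add 1 (repeat 1, move left end past it): [1] len 1
add 4: [1, 4] len 2
add 10: [1, 4, 10] len 3
Longest all-distinct length: 4.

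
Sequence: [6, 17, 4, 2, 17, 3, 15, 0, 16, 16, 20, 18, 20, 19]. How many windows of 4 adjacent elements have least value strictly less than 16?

8

(6, 17, 4, 2) → min 2  < 16 ✓
(17, 4, 2, 17) → min 2  < 16 ✓
(4, 2, 17, 3) → min 2  < 16 ✓
(2, 17, 3, 15) → min 2  < 16 ✓
(17, 3, 15, 0) → min 0  < 16 ✓
(3, 15, 0, 16) → min 0  < 16 ✓
(15, 0, 16, 16) → min 0  < 16 ✓
(0, 16, 16, 20) → min 0  < 16 ✓
(16, 16, 20, 18) → min 16
(16, 20, 18, 20) → min 16
(20, 18, 20, 19) → min 18
8 windows satisfy the condition.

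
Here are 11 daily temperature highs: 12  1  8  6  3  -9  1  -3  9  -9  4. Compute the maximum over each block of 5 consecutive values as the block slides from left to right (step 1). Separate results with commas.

12, 8, 8, 6, 9, 9, 9

(12, 1, 8, 6, 3) → max 12
(1, 8, 6, 3, -9) → max 8
(8, 6, 3, -9, 1) → max 8
(6, 3, -9, 1, -3) → max 6
(3, -9, 1, -3, 9) → max 9
(-9, 1, -3, 9, -9) → max 9
(1, -3, 9, -9, 4) → max 9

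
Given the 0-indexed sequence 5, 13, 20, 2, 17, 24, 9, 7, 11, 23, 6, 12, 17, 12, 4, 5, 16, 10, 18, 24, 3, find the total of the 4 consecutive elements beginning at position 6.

50

Elements at indices 6..9: 9, 7, 11, 23
sum(9, 7, 11, 23) = 50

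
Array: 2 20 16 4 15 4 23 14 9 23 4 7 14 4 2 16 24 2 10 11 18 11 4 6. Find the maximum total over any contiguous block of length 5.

73

(2, 20, 16, 4, 15) → sum 57
(20, 16, 4, 15, 4) → sum 59
(16, 4, 15, 4, 23) → sum 62
(4, 15, 4, 23, 14) → sum 60
(15, 4, 23, 14, 9) → sum 65
(4, 23, 14, 9, 23) → sum 73
(23, 14, 9, 23, 4) → sum 73
(14, 9, 23, 4, 7) → sum 57
(9, 23, 4, 7, 14) → sum 57
(23, 4, 7, 14, 4) → sum 52
(4, 7, 14, 4, 2) → sum 31
(7, 14, 4, 2, 16) → sum 43
(14, 4, 2, 16, 24) → sum 60
(4, 2, 16, 24, 2) → sum 48
(2, 16, 24, 2, 10) → sum 54
(16, 24, 2, 10, 11) → sum 63
(24, 2, 10, 11, 18) → sum 65
(2, 10, 11, 18, 11) → sum 52
(10, 11, 18, 11, 4) → sum 54
(11, 18, 11, 4, 6) → sum 50
Maximum of these is 73.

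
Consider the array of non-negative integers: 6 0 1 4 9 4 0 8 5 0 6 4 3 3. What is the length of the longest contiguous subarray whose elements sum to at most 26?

7

Extend to the right; shrink from the left whenever the sum exceeds 26:
[6] sum 6 len 1
[6, 0] sum 6 len 2
[6, 0, 1] sum 7 len 3
[6, 0, 1, 4] sum 11 len 4
[6, 0, 1, 4, 9] sum 20 len 5
[6, 0, 1, 4, 9, 4] sum 24 len 6
[6, 0, 1, 4, 9, 4, 0] sum 24 len 7
[0, 1, 4, 9, 4, 0, 8] sum 26 len 7
[9, 4, 0, 8, 5] sum 26 len 5
[9, 4, 0, 8, 5, 0] sum 26 len 6
[4, 0, 8, 5, 0, 6] sum 23 len 6
[0, 8, 5, 0, 6, 4] sum 23 len 6
[0, 8, 5, 0, 6, 4, 3] sum 26 len 7
[5, 0, 6, 4, 3, 3] sum 21 len 6
Longest length seen: 7.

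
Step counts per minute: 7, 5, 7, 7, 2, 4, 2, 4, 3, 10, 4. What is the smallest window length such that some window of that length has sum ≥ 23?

4

add 7: running sum 7 < 23
add 5: running sum 12 < 23
add 7: running sum 19 < 23
end 3: [7, 5, 7, 7] sum 26, len 4
end 4: [7, 5, 7, 7, 2] sum 28, len 5
end 5: [5, 7, 7, 2, 4] sum 25, len 5
end 6: [5, 7, 7, 2, 4, 2] sum 27, len 6
end 7: [7, 7, 2, 4, 2, 4] sum 26, len 6
end 8: [7, 7, 2, 4, 2, 4, 3] sum 29, len 7
end 9: [4, 2, 4, 3, 10] sum 23, len 5
end 10: [2, 4, 3, 10, 4] sum 23, len 5
Shortest qualifying length: 4.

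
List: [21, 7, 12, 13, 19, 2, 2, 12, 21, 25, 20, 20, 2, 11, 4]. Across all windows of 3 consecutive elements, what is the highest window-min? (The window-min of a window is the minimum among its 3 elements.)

[21, 7, 12] → min 7
[7, 12, 13] → min 7
[12, 13, 19] → min 12
[13, 19, 2] → min 2
[19, 2, 2] → min 2
[2, 2, 12] → min 2
[2, 12, 21] → min 2
[12, 21, 25] → min 12
[21, 25, 20] → min 20
[25, 20, 20] → min 20
[20, 20, 2] → min 2
[20, 2, 11] → min 2
[2, 11, 4] → min 2
Highest of these is 20.

20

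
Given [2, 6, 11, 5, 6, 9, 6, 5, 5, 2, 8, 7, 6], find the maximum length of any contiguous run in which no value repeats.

5

add 2: [2] len 1
add 6: [2, 6] len 2
add 11: [2, 6, 11] len 3
add 5: [2, 6, 11, 5] len 4
add 6 (repeat 6, move left end past it): [11, 5, 6] len 3
add 9: [11, 5, 6, 9] len 4
add 6 (repeat 6, move left end past it): [9, 6] len 2
add 5: [9, 6, 5] len 3
add 5 (repeat 5, move left end past it): [5] len 1
add 2: [5, 2] len 2
add 8: [5, 2, 8] len 3
add 7: [5, 2, 8, 7] len 4
add 6: [5, 2, 8, 7, 6] len 5
Longest all-distinct length: 5.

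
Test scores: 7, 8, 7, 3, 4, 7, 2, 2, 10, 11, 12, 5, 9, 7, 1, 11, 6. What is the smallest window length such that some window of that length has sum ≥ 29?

3

add 7: running sum 7 < 29
add 8: running sum 15 < 29
add 7: running sum 22 < 29
add 3: running sum 25 < 29
end 4: [7, 8, 7, 3, 4] sum 29, len 5
end 5: [8, 7, 3, 4, 7] sum 29, len 5
end 6: [8, 7, 3, 4, 7, 2] sum 31, len 6
end 7: [8, 7, 3, 4, 7, 2, 2] sum 33, len 7
end 8: [7, 3, 4, 7, 2, 2, 10] sum 35, len 7
end 9: [7, 2, 2, 10, 11] sum 32, len 5
end 10: [10, 11, 12] sum 33, len 3
end 11: [10, 11, 12, 5] sum 38, len 4
end 12: [11, 12, 5, 9] sum 37, len 4
end 13: [12, 5, 9, 7] sum 33, len 4
end 14: [12, 5, 9, 7, 1] sum 34, len 5
end 15: [5, 9, 7, 1, 11] sum 33, len 5
end 16: [9, 7, 1, 11, 6] sum 34, len 5
Shortest qualifying length: 3.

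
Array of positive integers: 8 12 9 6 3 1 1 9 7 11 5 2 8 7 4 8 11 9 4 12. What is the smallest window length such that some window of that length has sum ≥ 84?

add 8: running sum 8 < 84
add 12: running sum 20 < 84
add 9: running sum 29 < 84
add 6: running sum 35 < 84
add 3: running sum 38 < 84
add 1: running sum 39 < 84
add 1: running sum 40 < 84
add 9: running sum 49 < 84
add 7: running sum 56 < 84
add 11: running sum 67 < 84
add 5: running sum 72 < 84
add 2: running sum 74 < 84
add 8: running sum 82 < 84
add 7: shortest ending here [8, 12, 9, 6, 3, 1, 1, 9, 7, 11, 5, 2, 8, 7] sum 89, len 14
add 4: shortest ending here [12, 9, 6, 3, 1, 1, 9, 7, 11, 5, 2, 8, 7, 4] sum 85, len 14
add 8: shortest ending here [12, 9, 6, 3, 1, 1, 9, 7, 11, 5, 2, 8, 7, 4, 8] sum 93, len 15
add 11: shortest ending here [9, 6, 3, 1, 1, 9, 7, 11, 5, 2, 8, 7, 4, 8, 11] sum 92, len 15
add 9: shortest ending here [3, 1, 1, 9, 7, 11, 5, 2, 8, 7, 4, 8, 11, 9] sum 86, len 14
add 4: shortest ending here [9, 7, 11, 5, 2, 8, 7, 4, 8, 11, 9, 4] sum 85, len 12
add 12: shortest ending here [7, 11, 5, 2, 8, 7, 4, 8, 11, 9, 4, 12] sum 88, len 12
Shortest qualifying length: 12.

12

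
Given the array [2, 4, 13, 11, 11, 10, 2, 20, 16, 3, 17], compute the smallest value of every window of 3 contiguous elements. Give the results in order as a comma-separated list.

2, 4, 11, 10, 2, 2, 2, 3, 3

Sliding a size-3 window across the 11 values:
2 4 13 → min 2
4 13 11 → min 4
13 11 11 → min 11
11 11 10 → min 10
11 10 2 → min 2
10 2 20 → min 2
2 20 16 → min 2
20 16 3 → min 3
16 3 17 → min 3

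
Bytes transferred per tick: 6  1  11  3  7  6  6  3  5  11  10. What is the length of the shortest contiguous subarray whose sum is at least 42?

7

add 6: running sum 6 < 42
add 1: running sum 7 < 42
add 11: running sum 18 < 42
add 3: running sum 21 < 42
add 7: running sum 28 < 42
add 6: running sum 34 < 42
add 6: running sum 40 < 42
add 3: shortest ending here [6, 1, 11, 3, 7, 6, 6, 3] sum 43, len 8
add 5: shortest ending here [1, 11, 3, 7, 6, 6, 3, 5] sum 42, len 8
add 11: shortest ending here [11, 3, 7, 6, 6, 3, 5, 11] sum 52, len 8
add 10: shortest ending here [7, 6, 6, 3, 5, 11, 10] sum 48, len 7
Shortest qualifying length: 7.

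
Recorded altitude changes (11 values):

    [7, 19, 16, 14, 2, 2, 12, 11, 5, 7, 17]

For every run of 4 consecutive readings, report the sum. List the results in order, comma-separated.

56, 51, 34, 30, 27, 30, 35, 40

Sliding a size-4 window across the 11 values:
(7, 19, 16, 14) → sum 56
(19, 16, 14, 2) → sum 51
(16, 14, 2, 2) → sum 34
(14, 2, 2, 12) → sum 30
(2, 2, 12, 11) → sum 27
(2, 12, 11, 5) → sum 30
(12, 11, 5, 7) → sum 35
(11, 5, 7, 17) → sum 40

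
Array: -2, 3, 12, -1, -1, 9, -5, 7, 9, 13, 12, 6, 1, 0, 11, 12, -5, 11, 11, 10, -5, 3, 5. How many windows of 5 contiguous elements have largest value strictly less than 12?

5

[-2, 3, 12, -1, -1] → max 12
[3, 12, -1, -1, 9] → max 12
[12, -1, -1, 9, -5] → max 12
[-1, -1, 9, -5, 7] → max 9  < 12 ✓
[-1, 9, -5, 7, 9] → max 9  < 12 ✓
[9, -5, 7, 9, 13] → max 13
[-5, 7, 9, 13, 12] → max 13
[7, 9, 13, 12, 6] → max 13
[9, 13, 12, 6, 1] → max 13
[13, 12, 6, 1, 0] → max 13
[12, 6, 1, 0, 11] → max 12
[6, 1, 0, 11, 12] → max 12
[1, 0, 11, 12, -5] → max 12
[0, 11, 12, -5, 11] → max 12
[11, 12, -5, 11, 11] → max 12
[12, -5, 11, 11, 10] → max 12
[-5, 11, 11, 10, -5] → max 11  < 12 ✓
[11, 11, 10, -5, 3] → max 11  < 12 ✓
[11, 10, -5, 3, 5] → max 11  < 12 ✓
5 windows satisfy the condition.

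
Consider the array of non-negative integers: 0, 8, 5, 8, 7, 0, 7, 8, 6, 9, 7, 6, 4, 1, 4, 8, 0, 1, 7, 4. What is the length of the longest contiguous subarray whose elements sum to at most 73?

15

Extend to the right; shrink from the left whenever the sum exceeds 73:
add 0: [0] sum 0, len 1
add 8: [0, 8] sum 8, len 2
add 5: [0, 8, 5] sum 13, len 3
add 8: [0, 8, 5, 8] sum 21, len 4
add 7: [0, 8, 5, 8, 7] sum 28, len 5
add 0: [0, 8, 5, 8, 7, 0] sum 28, len 6
add 7: [0, 8, 5, 8, 7, 0, 7] sum 35, len 7
add 8: [0, 8, 5, 8, 7, 0, 7, 8] sum 43, len 8
add 6: [0, 8, 5, 8, 7, 0, 7, 8, 6] sum 49, len 9
add 9: [0, 8, 5, 8, 7, 0, 7, 8, 6, 9] sum 58, len 10
add 7: [0, 8, 5, 8, 7, 0, 7, 8, 6, 9, 7] sum 65, len 11
add 6: [0, 8, 5, 8, 7, 0, 7, 8, 6, 9, 7, 6] sum 71, len 12
add 4: [5, 8, 7, 0, 7, 8, 6, 9, 7, 6, 4] sum 67, len 11
add 1: [5, 8, 7, 0, 7, 8, 6, 9, 7, 6, 4, 1] sum 68, len 12
add 4: [5, 8, 7, 0, 7, 8, 6, 9, 7, 6, 4, 1, 4] sum 72, len 13
add 8: [7, 0, 7, 8, 6, 9, 7, 6, 4, 1, 4, 8] sum 67, len 12
add 0: [7, 0, 7, 8, 6, 9, 7, 6, 4, 1, 4, 8, 0] sum 67, len 13
add 1: [7, 0, 7, 8, 6, 9, 7, 6, 4, 1, 4, 8, 0, 1] sum 68, len 14
add 7: [0, 7, 8, 6, 9, 7, 6, 4, 1, 4, 8, 0, 1, 7] sum 68, len 14
add 4: [0, 7, 8, 6, 9, 7, 6, 4, 1, 4, 8, 0, 1, 7, 4] sum 72, len 15
Longest length seen: 15.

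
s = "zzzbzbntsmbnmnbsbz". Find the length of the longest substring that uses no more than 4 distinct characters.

[z] 1 distinct, len 1
[z, z] 1 distinct, len 2
[z, z, z] 1 distinct, len 3
[z, z, z, b] 2 distinct, len 4
[z, z, z, b, z] 2 distinct, len 5
[z, z, z, b, z, b] 2 distinct, len 6
[z, z, z, b, z, b, n] 3 distinct, len 7
[z, z, z, b, z, b, n, t] 4 distinct, len 8
[b, n, t, s] 4 distinct, len 4
[n, t, s, m] 4 distinct, len 4
[t, s, m, b] 4 distinct, len 4
[s, m, b, n] 4 distinct, len 4
[s, m, b, n, m] 4 distinct, len 5
[s, m, b, n, m, n] 4 distinct, len 6
[s, m, b, n, m, n, b] 4 distinct, len 7
[s, m, b, n, m, n, b, s] 4 distinct, len 8
[s, m, b, n, m, n, b, s, b] 4 distinct, len 9
[n, b, s, b, z] 4 distinct, len 5
Longest length with ≤4 distinct: 9.

9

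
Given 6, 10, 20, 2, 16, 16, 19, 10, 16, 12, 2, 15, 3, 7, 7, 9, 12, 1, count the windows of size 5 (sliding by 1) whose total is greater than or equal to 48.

9

(6, 10, 20, 2, 16) → sum 54  ≥ 48 ✓
(10, 20, 2, 16, 16) → sum 64  ≥ 48 ✓
(20, 2, 16, 16, 19) → sum 73  ≥ 48 ✓
(2, 16, 16, 19, 10) → sum 63  ≥ 48 ✓
(16, 16, 19, 10, 16) → sum 77  ≥ 48 ✓
(16, 19, 10, 16, 12) → sum 73  ≥ 48 ✓
(19, 10, 16, 12, 2) → sum 59  ≥ 48 ✓
(10, 16, 12, 2, 15) → sum 55  ≥ 48 ✓
(16, 12, 2, 15, 3) → sum 48  ≥ 48 ✓
(12, 2, 15, 3, 7) → sum 39
(2, 15, 3, 7, 7) → sum 34
(15, 3, 7, 7, 9) → sum 41
(3, 7, 7, 9, 12) → sum 38
(7, 7, 9, 12, 1) → sum 36
9 windows satisfy the condition.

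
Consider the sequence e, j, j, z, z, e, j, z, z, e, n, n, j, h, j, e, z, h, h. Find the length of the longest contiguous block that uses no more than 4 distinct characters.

13

Extend right; when distinct count exceeds 4, shrink from the left:
[e] 1 distinct, len 1
[e, j] 2 distinct, len 2
[e, j, j] 2 distinct, len 3
[e, j, j, z] 3 distinct, len 4
[e, j, j, z, z] 3 distinct, len 5
[e, j, j, z, z, e] 3 distinct, len 6
[e, j, j, z, z, e, j] 3 distinct, len 7
[e, j, j, z, z, e, j, z] 3 distinct, len 8
[e, j, j, z, z, e, j, z, z] 3 distinct, len 9
[e, j, j, z, z, e, j, z, z, e] 3 distinct, len 10
[e, j, j, z, z, e, j, z, z, e, n] 4 distinct, len 11
[e, j, j, z, z, e, j, z, z, e, n, n] 4 distinct, len 12
[e, j, j, z, z, e, j, z, z, e, n, n, j] 4 distinct, len 13
[e, n, n, j, h] 4 distinct, len 5
[e, n, n, j, h, j] 4 distinct, len 6
[e, n, n, j, h, j, e] 4 distinct, len 7
[j, h, j, e, z] 4 distinct, len 5
[j, h, j, e, z, h] 4 distinct, len 6
[j, h, j, e, z, h, h] 4 distinct, len 7
Longest length with ≤4 distinct: 13.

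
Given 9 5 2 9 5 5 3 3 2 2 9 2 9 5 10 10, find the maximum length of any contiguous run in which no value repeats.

4

add 9: [9] len 1
add 5: [9, 5] len 2
add 2: [9, 5, 2] len 3
add 9 (repeat 9, move left end past it): [5, 2, 9] len 3
add 5 (repeat 5, move left end past it): [2, 9, 5] len 3
add 5 (repeat 5, move left end past it): [5] len 1
add 3: [5, 3] len 2
add 3 (repeat 3, move left end past it): [3] len 1
add 2: [3, 2] len 2
add 2 (repeat 2, move left end past it): [2] len 1
add 9: [2, 9] len 2
add 2 (repeat 2, move left end past it): [9, 2] len 2
add 9 (repeat 9, move left end past it): [2, 9] len 2
add 5: [2, 9, 5] len 3
add 10: [2, 9, 5, 10] len 4
add 10 (repeat 10, move left end past it): [10] len 1
Longest all-distinct length: 4.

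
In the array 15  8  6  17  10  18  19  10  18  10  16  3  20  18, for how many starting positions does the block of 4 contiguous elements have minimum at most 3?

[15, 8, 6, 17] → min 6
[8, 6, 17, 10] → min 6
[6, 17, 10, 18] → min 6
[17, 10, 18, 19] → min 10
[10, 18, 19, 10] → min 10
[18, 19, 10, 18] → min 10
[19, 10, 18, 10] → min 10
[10, 18, 10, 16] → min 10
[18, 10, 16, 3] → min 3  ≤ 3 ✓
[10, 16, 3, 20] → min 3  ≤ 3 ✓
[16, 3, 20, 18] → min 3  ≤ 3 ✓
3 windows satisfy the condition.

3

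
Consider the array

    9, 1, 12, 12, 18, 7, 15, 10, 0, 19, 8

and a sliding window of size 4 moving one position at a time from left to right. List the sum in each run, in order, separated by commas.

Sliding a size-4 window across the 11 values:
[9, 1, 12, 12] → sum 34
[1, 12, 12, 18] → sum 43
[12, 12, 18, 7] → sum 49
[12, 18, 7, 15] → sum 52
[18, 7, 15, 10] → sum 50
[7, 15, 10, 0] → sum 32
[15, 10, 0, 19] → sum 44
[10, 0, 19, 8] → sum 37

34, 43, 49, 52, 50, 32, 44, 37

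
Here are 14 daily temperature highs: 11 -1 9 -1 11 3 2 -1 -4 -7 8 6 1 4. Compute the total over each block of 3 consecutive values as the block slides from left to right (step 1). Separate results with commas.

11 -1 9 → sum 19
-1 9 -1 → sum 7
9 -1 11 → sum 19
-1 11 3 → sum 13
11 3 2 → sum 16
3 2 -1 → sum 4
2 -1 -4 → sum -3
-1 -4 -7 → sum -12
-4 -7 8 → sum -3
-7 8 6 → sum 7
8 6 1 → sum 15
6 1 4 → sum 11

19, 7, 19, 13, 16, 4, -3, -12, -3, 7, 15, 11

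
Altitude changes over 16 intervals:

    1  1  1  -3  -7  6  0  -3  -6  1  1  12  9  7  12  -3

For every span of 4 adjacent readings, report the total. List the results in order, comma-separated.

(1, 1, 1, -3) → sum 0
(1, 1, -3, -7) → sum -8
(1, -3, -7, 6) → sum -3
(-3, -7, 6, 0) → sum -4
(-7, 6, 0, -3) → sum -4
(6, 0, -3, -6) → sum -3
(0, -3, -6, 1) → sum -8
(-3, -6, 1, 1) → sum -7
(-6, 1, 1, 12) → sum 8
(1, 1, 12, 9) → sum 23
(1, 12, 9, 7) → sum 29
(12, 9, 7, 12) → sum 40
(9, 7, 12, -3) → sum 25

0, -8, -3, -4, -4, -3, -8, -7, 8, 23, 29, 40, 25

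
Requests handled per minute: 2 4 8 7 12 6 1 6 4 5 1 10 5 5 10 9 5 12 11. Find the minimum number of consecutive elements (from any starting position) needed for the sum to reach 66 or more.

add 2: running sum 2 < 66
add 4: running sum 6 < 66
add 8: running sum 14 < 66
add 7: running sum 21 < 66
add 12: running sum 33 < 66
add 6: running sum 39 < 66
add 1: running sum 40 < 66
add 6: running sum 46 < 66
add 4: running sum 50 < 66
add 5: running sum 55 < 66
add 1: running sum 56 < 66
add 10: shortest ending here [2, 4, 8, 7, 12, 6, 1, 6, 4, 5, 1, 10] sum 66, len 12
add 5: shortest ending here [4, 8, 7, 12, 6, 1, 6, 4, 5, 1, 10, 5] sum 69, len 12
add 5: shortest ending here [8, 7, 12, 6, 1, 6, 4, 5, 1, 10, 5, 5] sum 70, len 12
add 10: shortest ending here [7, 12, 6, 1, 6, 4, 5, 1, 10, 5, 5, 10] sum 72, len 12
add 9: shortest ending here [12, 6, 1, 6, 4, 5, 1, 10, 5, 5, 10, 9] sum 74, len 12
add 5: shortest ending here [6, 1, 6, 4, 5, 1, 10, 5, 5, 10, 9, 5] sum 67, len 12
add 12: shortest ending here [4, 5, 1, 10, 5, 5, 10, 9, 5, 12] sum 66, len 10
add 11: shortest ending here [10, 5, 5, 10, 9, 5, 12, 11] sum 67, len 8
Shortest qualifying length: 8.

8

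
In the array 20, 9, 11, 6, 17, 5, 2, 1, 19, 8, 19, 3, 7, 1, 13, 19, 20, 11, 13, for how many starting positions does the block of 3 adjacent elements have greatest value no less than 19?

[20, 9, 11] → max 20  ≥ 19 ✓
[9, 11, 6] → max 11
[11, 6, 17] → max 17
[6, 17, 5] → max 17
[17, 5, 2] → max 17
[5, 2, 1] → max 5
[2, 1, 19] → max 19  ≥ 19 ✓
[1, 19, 8] → max 19  ≥ 19 ✓
[19, 8, 19] → max 19  ≥ 19 ✓
[8, 19, 3] → max 19  ≥ 19 ✓
[19, 3, 7] → max 19  ≥ 19 ✓
[3, 7, 1] → max 7
[7, 1, 13] → max 13
[1, 13, 19] → max 19  ≥ 19 ✓
[13, 19, 20] → max 20  ≥ 19 ✓
[19, 20, 11] → max 20  ≥ 19 ✓
[20, 11, 13] → max 20  ≥ 19 ✓
10 windows satisfy the condition.

10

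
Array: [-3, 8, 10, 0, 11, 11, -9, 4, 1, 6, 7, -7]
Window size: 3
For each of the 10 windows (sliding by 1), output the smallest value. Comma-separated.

Sliding a size-3 window across the 12 values:
[-3, 8, 10] → min -3
[8, 10, 0] → min 0
[10, 0, 11] → min 0
[0, 11, 11] → min 0
[11, 11, -9] → min -9
[11, -9, 4] → min -9
[-9, 4, 1] → min -9
[4, 1, 6] → min 1
[1, 6, 7] → min 1
[6, 7, -7] → min -7

-3, 0, 0, 0, -9, -9, -9, 1, 1, -7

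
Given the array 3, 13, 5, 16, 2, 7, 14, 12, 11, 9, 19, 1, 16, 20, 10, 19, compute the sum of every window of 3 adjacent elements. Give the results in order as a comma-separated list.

Sliding a size-3 window across the 16 values:
[3, 13, 5] → sum 21
[13, 5, 16] → sum 34
[5, 16, 2] → sum 23
[16, 2, 7] → sum 25
[2, 7, 14] → sum 23
[7, 14, 12] → sum 33
[14, 12, 11] → sum 37
[12, 11, 9] → sum 32
[11, 9, 19] → sum 39
[9, 19, 1] → sum 29
[19, 1, 16] → sum 36
[1, 16, 20] → sum 37
[16, 20, 10] → sum 46
[20, 10, 19] → sum 49

21, 34, 23, 25, 23, 33, 37, 32, 39, 29, 36, 37, 46, 49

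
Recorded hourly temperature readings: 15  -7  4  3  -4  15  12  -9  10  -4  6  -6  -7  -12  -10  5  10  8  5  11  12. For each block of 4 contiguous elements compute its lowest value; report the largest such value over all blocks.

Each size-4 window and its min:
15 -7 4 3 → min -7
-7 4 3 -4 → min -7
4 3 -4 15 → min -4
3 -4 15 12 → min -4
-4 15 12 -9 → min -9
15 12 -9 10 → min -9
12 -9 10 -4 → min -9
-9 10 -4 6 → min -9
10 -4 6 -6 → min -6
-4 6 -6 -7 → min -7
6 -6 -7 -12 → min -12
-6 -7 -12 -10 → min -12
-7 -12 -10 5 → min -12
-12 -10 5 10 → min -12
-10 5 10 8 → min -10
5 10 8 5 → min 5
10 8 5 11 → min 5
8 5 11 12 → min 5
Largest of these is 5.

5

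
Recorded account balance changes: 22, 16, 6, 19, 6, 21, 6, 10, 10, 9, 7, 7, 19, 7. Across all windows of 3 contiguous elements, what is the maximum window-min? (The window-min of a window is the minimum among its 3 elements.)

9

Each size-3 window and its min:
[22, 16, 6] → min 6
[16, 6, 19] → min 6
[6, 19, 6] → min 6
[19, 6, 21] → min 6
[6, 21, 6] → min 6
[21, 6, 10] → min 6
[6, 10, 10] → min 6
[10, 10, 9] → min 9
[10, 9, 7] → min 7
[9, 7, 7] → min 7
[7, 7, 19] → min 7
[7, 19, 7] → min 7
Maximum of these is 9.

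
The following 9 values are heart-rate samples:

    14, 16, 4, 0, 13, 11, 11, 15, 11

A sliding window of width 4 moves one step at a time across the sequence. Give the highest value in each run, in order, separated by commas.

16, 16, 13, 13, 15, 15

(14, 16, 4, 0) → max 16
(16, 4, 0, 13) → max 16
(4, 0, 13, 11) → max 13
(0, 13, 11, 11) → max 13
(13, 11, 11, 15) → max 15
(11, 11, 15, 11) → max 15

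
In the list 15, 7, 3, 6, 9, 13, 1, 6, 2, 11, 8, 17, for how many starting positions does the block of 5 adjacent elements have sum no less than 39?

2

(15, 7, 3, 6, 9) → sum 40  ≥ 39 ✓
(7, 3, 6, 9, 13) → sum 38
(3, 6, 9, 13, 1) → sum 32
(6, 9, 13, 1, 6) → sum 35
(9, 13, 1, 6, 2) → sum 31
(13, 1, 6, 2, 11) → sum 33
(1, 6, 2, 11, 8) → sum 28
(6, 2, 11, 8, 17) → sum 44  ≥ 39 ✓
2 windows satisfy the condition.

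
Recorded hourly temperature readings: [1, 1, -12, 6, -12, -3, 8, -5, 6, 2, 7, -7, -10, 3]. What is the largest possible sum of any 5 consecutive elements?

18

Window sums for each of the 10 positions:
(1, 1, -12, 6, -12) → sum -16
(1, -12, 6, -12, -3) → sum -20
(-12, 6, -12, -3, 8) → sum -13
(6, -12, -3, 8, -5) → sum -6
(-12, -3, 8, -5, 6) → sum -6
(-3, 8, -5, 6, 2) → sum 8
(8, -5, 6, 2, 7) → sum 18
(-5, 6, 2, 7, -7) → sum 3
(6, 2, 7, -7, -10) → sum -2
(2, 7, -7, -10, 3) → sum -5
Largest of these is 18.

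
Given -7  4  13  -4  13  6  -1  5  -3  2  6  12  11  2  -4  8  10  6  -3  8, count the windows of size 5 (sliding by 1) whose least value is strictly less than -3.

9

-7 4 13 -4 13 → min -7  < -3 ✓
4 13 -4 13 6 → min -4  < -3 ✓
13 -4 13 6 -1 → min -4  < -3 ✓
-4 13 6 -1 5 → min -4  < -3 ✓
13 6 -1 5 -3 → min -3
6 -1 5 -3 2 → min -3
-1 5 -3 2 6 → min -3
5 -3 2 6 12 → min -3
-3 2 6 12 11 → min -3
2 6 12 11 2 → min 2
6 12 11 2 -4 → min -4  < -3 ✓
12 11 2 -4 8 → min -4  < -3 ✓
11 2 -4 8 10 → min -4  < -3 ✓
2 -4 8 10 6 → min -4  < -3 ✓
-4 8 10 6 -3 → min -4  < -3 ✓
8 10 6 -3 8 → min -3
9 windows satisfy the condition.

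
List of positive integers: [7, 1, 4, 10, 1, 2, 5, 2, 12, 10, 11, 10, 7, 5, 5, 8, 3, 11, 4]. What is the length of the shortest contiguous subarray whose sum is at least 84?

add 7: running sum 7 < 84
add 1: running sum 8 < 84
add 4: running sum 12 < 84
add 10: running sum 22 < 84
add 1: running sum 23 < 84
add 2: running sum 25 < 84
add 5: running sum 30 < 84
add 2: running sum 32 < 84
add 12: running sum 44 < 84
add 10: running sum 54 < 84
add 11: running sum 65 < 84
add 10: running sum 75 < 84
add 7: running sum 82 < 84
add 5: shortest ending here [7, 1, 4, 10, 1, 2, 5, 2, 12, 10, 11, 10, 7, 5] sum 87, len 14
add 5: shortest ending here [4, 10, 1, 2, 5, 2, 12, 10, 11, 10, 7, 5, 5] sum 84, len 13
add 8: shortest ending here [10, 1, 2, 5, 2, 12, 10, 11, 10, 7, 5, 5, 8] sum 88, len 13
add 3: shortest ending here [10, 1, 2, 5, 2, 12, 10, 11, 10, 7, 5, 5, 8, 3] sum 91, len 14
add 11: shortest ending here [2, 12, 10, 11, 10, 7, 5, 5, 8, 3, 11] sum 84, len 11
add 4: shortest ending here [12, 10, 11, 10, 7, 5, 5, 8, 3, 11, 4] sum 86, len 11
Shortest qualifying length: 11.

11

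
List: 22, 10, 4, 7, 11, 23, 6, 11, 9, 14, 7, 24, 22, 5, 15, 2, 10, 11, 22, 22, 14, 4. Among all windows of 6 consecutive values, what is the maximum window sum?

Window sums for each of the 17 positions:
22 10 4 7 11 23 → sum 77
10 4 7 11 23 6 → sum 61
4 7 11 23 6 11 → sum 62
7 11 23 6 11 9 → sum 67
11 23 6 11 9 14 → sum 74
23 6 11 9 14 7 → sum 70
6 11 9 14 7 24 → sum 71
11 9 14 7 24 22 → sum 87
9 14 7 24 22 5 → sum 81
14 7 24 22 5 15 → sum 87
7 24 22 5 15 2 → sum 75
24 22 5 15 2 10 → sum 78
22 5 15 2 10 11 → sum 65
5 15 2 10 11 22 → sum 65
15 2 10 11 22 22 → sum 82
2 10 11 22 22 14 → sum 81
10 11 22 22 14 4 → sum 83
Maximum of these is 87.

87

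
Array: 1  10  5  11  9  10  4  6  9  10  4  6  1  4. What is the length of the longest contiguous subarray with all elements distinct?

6

add 1: [1] len 1
add 10: [1, 10] len 2
add 5: [1, 10, 5] len 3
add 11: [1, 10, 5, 11] len 4
add 9: [1, 10, 5, 11, 9] len 5
add 10 (repeat 10, move left end past it): [5, 11, 9, 10] len 4
add 4: [5, 11, 9, 10, 4] len 5
add 6: [5, 11, 9, 10, 4, 6] len 6
add 9 (repeat 9, move left end past it): [10, 4, 6, 9] len 4
add 10 (repeat 10, move left end past it): [4, 6, 9, 10] len 4
add 4 (repeat 4, move left end past it): [6, 9, 10, 4] len 4
add 6 (repeat 6, move left end past it): [9, 10, 4, 6] len 4
add 1: [9, 10, 4, 6, 1] len 5
add 4 (repeat 4, move left end past it): [6, 1, 4] len 3
Longest all-distinct length: 6.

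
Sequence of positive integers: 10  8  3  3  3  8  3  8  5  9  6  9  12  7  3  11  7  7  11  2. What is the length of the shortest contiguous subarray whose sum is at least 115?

add 10: running sum 10 < 115
add 8: running sum 18 < 115
add 3: running sum 21 < 115
add 3: running sum 24 < 115
add 3: running sum 27 < 115
add 8: running sum 35 < 115
add 3: running sum 38 < 115
add 8: running sum 46 < 115
add 5: running sum 51 < 115
add 9: running sum 60 < 115
add 6: running sum 66 < 115
add 9: running sum 75 < 115
add 12: running sum 87 < 115
add 7: running sum 94 < 115
add 3: running sum 97 < 115
add 11: running sum 108 < 115
add 7: shortest ending here [10, 8, 3, 3, 3, 8, 3, 8, 5, 9, 6, 9, 12, 7, 3, 11, 7] sum 115, len 17
add 7: shortest ending here [10, 8, 3, 3, 3, 8, 3, 8, 5, 9, 6, 9, 12, 7, 3, 11, 7, 7] sum 122, len 18
add 11: shortest ending here [3, 3, 3, 8, 3, 8, 5, 9, 6, 9, 12, 7, 3, 11, 7, 7, 11] sum 115, len 17
add 2: shortest ending here [3, 3, 3, 8, 3, 8, 5, 9, 6, 9, 12, 7, 3, 11, 7, 7, 11, 2] sum 117, len 18
Shortest qualifying length: 17.

17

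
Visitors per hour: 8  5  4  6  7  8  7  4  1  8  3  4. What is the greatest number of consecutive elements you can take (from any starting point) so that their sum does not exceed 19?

add 8: [8] sum 8, len 1
add 5: [8, 5] sum 13, len 2
add 4: [8, 5, 4] sum 17, len 3
add 6: [5, 4, 6] sum 15, len 3
add 7: [4, 6, 7] sum 17, len 3
add 8: [7, 8] sum 15, len 2
add 7: [8, 7] sum 15, len 2
add 4: [8, 7, 4] sum 19, len 3
add 1: [7, 4, 1] sum 12, len 3
add 8: [4, 1, 8] sum 13, len 3
add 3: [4, 1, 8, 3] sum 16, len 4
add 4: [1, 8, 3, 4] sum 16, len 4
Longest length seen: 4.

4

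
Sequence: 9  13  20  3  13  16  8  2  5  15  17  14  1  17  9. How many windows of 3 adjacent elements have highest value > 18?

(9, 13, 20) → max 20  > 18 ✓
(13, 20, 3) → max 20  > 18 ✓
(20, 3, 13) → max 20  > 18 ✓
(3, 13, 16) → max 16
(13, 16, 8) → max 16
(16, 8, 2) → max 16
(8, 2, 5) → max 8
(2, 5, 15) → max 15
(5, 15, 17) → max 17
(15, 17, 14) → max 17
(17, 14, 1) → max 17
(14, 1, 17) → max 17
(1, 17, 9) → max 17
3 windows satisfy the condition.

3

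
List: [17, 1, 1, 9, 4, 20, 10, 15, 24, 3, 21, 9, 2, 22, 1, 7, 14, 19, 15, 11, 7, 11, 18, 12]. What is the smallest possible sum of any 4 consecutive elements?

15

Window sums for each of the 21 positions:
(17, 1, 1, 9) → sum 28
(1, 1, 9, 4) → sum 15
(1, 9, 4, 20) → sum 34
(9, 4, 20, 10) → sum 43
(4, 20, 10, 15) → sum 49
(20, 10, 15, 24) → sum 69
(10, 15, 24, 3) → sum 52
(15, 24, 3, 21) → sum 63
(24, 3, 21, 9) → sum 57
(3, 21, 9, 2) → sum 35
(21, 9, 2, 22) → sum 54
(9, 2, 22, 1) → sum 34
(2, 22, 1, 7) → sum 32
(22, 1, 7, 14) → sum 44
(1, 7, 14, 19) → sum 41
(7, 14, 19, 15) → sum 55
(14, 19, 15, 11) → sum 59
(19, 15, 11, 7) → sum 52
(15, 11, 7, 11) → sum 44
(11, 7, 11, 18) → sum 47
(7, 11, 18, 12) → sum 48
Smallest of these is 15.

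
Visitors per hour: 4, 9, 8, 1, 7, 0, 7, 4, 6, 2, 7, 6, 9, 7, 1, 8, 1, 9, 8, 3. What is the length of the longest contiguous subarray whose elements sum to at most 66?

add 4: [4] sum 4, len 1
add 9: [4, 9] sum 13, len 2
add 8: [4, 9, 8] sum 21, len 3
add 1: [4, 9, 8, 1] sum 22, len 4
add 7: [4, 9, 8, 1, 7] sum 29, len 5
add 0: [4, 9, 8, 1, 7, 0] sum 29, len 6
add 7: [4, 9, 8, 1, 7, 0, 7] sum 36, len 7
add 4: [4, 9, 8, 1, 7, 0, 7, 4] sum 40, len 8
add 6: [4, 9, 8, 1, 7, 0, 7, 4, 6] sum 46, len 9
add 2: [4, 9, 8, 1, 7, 0, 7, 4, 6, 2] sum 48, len 10
add 7: [4, 9, 8, 1, 7, 0, 7, 4, 6, 2, 7] sum 55, len 11
add 6: [4, 9, 8, 1, 7, 0, 7, 4, 6, 2, 7, 6] sum 61, len 12
add 9: [9, 8, 1, 7, 0, 7, 4, 6, 2, 7, 6, 9] sum 66, len 12
add 7: [8, 1, 7, 0, 7, 4, 6, 2, 7, 6, 9, 7] sum 64, len 12
add 1: [8, 1, 7, 0, 7, 4, 6, 2, 7, 6, 9, 7, 1] sum 65, len 13
add 8: [1, 7, 0, 7, 4, 6, 2, 7, 6, 9, 7, 1, 8] sum 65, len 13
add 1: [1, 7, 0, 7, 4, 6, 2, 7, 6, 9, 7, 1, 8, 1] sum 66, len 14
add 9: [4, 6, 2, 7, 6, 9, 7, 1, 8, 1, 9] sum 60, len 11
add 8: [6, 2, 7, 6, 9, 7, 1, 8, 1, 9, 8] sum 64, len 11
add 3: [2, 7, 6, 9, 7, 1, 8, 1, 9, 8, 3] sum 61, len 11
Longest length seen: 14.

14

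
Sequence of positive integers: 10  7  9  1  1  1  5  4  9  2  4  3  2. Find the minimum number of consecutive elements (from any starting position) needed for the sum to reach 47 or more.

add 10: running sum 10 < 47
add 7: running sum 17 < 47
add 9: running sum 26 < 47
add 1: running sum 27 < 47
add 1: running sum 28 < 47
add 1: running sum 29 < 47
add 5: running sum 34 < 47
add 4: running sum 38 < 47
end 8: [10, 7, 9, 1, 1, 1, 5, 4, 9] sum 47, len 9
end 9: [10, 7, 9, 1, 1, 1, 5, 4, 9, 2] sum 49, len 10
end 10: [10, 7, 9, 1, 1, 1, 5, 4, 9, 2, 4] sum 53, len 11
end 11: [10, 7, 9, 1, 1, 1, 5, 4, 9, 2, 4, 3] sum 56, len 12
end 12: [7, 9, 1, 1, 1, 5, 4, 9, 2, 4, 3, 2] sum 48, len 12
Shortest qualifying length: 9.

9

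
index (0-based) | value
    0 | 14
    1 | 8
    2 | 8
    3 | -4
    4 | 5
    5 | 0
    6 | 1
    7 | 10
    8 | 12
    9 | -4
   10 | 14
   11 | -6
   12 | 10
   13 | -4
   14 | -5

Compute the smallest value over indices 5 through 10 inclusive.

Elements at indices 5..10: 0, 1, 10, 12, -4, 14
min(0, 1, 10, 12, -4, 14) = -4

-4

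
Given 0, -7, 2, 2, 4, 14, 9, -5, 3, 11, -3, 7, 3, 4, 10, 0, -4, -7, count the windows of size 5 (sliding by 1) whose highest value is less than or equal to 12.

9

0 -7 2 2 4 → max 4  ≤ 12 ✓
-7 2 2 4 14 → max 14
2 2 4 14 9 → max 14
2 4 14 9 -5 → max 14
4 14 9 -5 3 → max 14
14 9 -5 3 11 → max 14
9 -5 3 11 -3 → max 11  ≤ 12 ✓
-5 3 11 -3 7 → max 11  ≤ 12 ✓
3 11 -3 7 3 → max 11  ≤ 12 ✓
11 -3 7 3 4 → max 11  ≤ 12 ✓
-3 7 3 4 10 → max 10  ≤ 12 ✓
7 3 4 10 0 → max 10  ≤ 12 ✓
3 4 10 0 -4 → max 10  ≤ 12 ✓
4 10 0 -4 -7 → max 10  ≤ 12 ✓
9 windows satisfy the condition.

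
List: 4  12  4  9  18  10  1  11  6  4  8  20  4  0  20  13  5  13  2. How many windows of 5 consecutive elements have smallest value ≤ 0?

5

[4, 12, 4, 9, 18] → min 4
[12, 4, 9, 18, 10] → min 4
[4, 9, 18, 10, 1] → min 1
[9, 18, 10, 1, 11] → min 1
[18, 10, 1, 11, 6] → min 1
[10, 1, 11, 6, 4] → min 1
[1, 11, 6, 4, 8] → min 1
[11, 6, 4, 8, 20] → min 4
[6, 4, 8, 20, 4] → min 4
[4, 8, 20, 4, 0] → min 0  ≤ 0 ✓
[8, 20, 4, 0, 20] → min 0  ≤ 0 ✓
[20, 4, 0, 20, 13] → min 0  ≤ 0 ✓
[4, 0, 20, 13, 5] → min 0  ≤ 0 ✓
[0, 20, 13, 5, 13] → min 0  ≤ 0 ✓
[20, 13, 5, 13, 2] → min 2
5 windows satisfy the condition.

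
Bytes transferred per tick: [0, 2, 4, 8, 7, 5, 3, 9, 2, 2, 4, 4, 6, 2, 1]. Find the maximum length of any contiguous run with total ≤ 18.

5

[0] sum 0 len 1
[0, 2] sum 2 len 2
[0, 2, 4] sum 6 len 3
[0, 2, 4, 8] sum 14 len 4
[8, 7] sum 15 len 2
[7, 5] sum 12 len 2
[7, 5, 3] sum 15 len 3
[5, 3, 9] sum 17 len 3
[3, 9, 2] sum 14 len 3
[3, 9, 2, 2] sum 16 len 4
[9, 2, 2, 4] sum 17 len 4
[2, 2, 4, 4] sum 12 len 4
[2, 2, 4, 4, 6] sum 18 len 5
[2, 4, 4, 6, 2] sum 18 len 5
[4, 4, 6, 2, 1] sum 17 len 5
Longest length seen: 5.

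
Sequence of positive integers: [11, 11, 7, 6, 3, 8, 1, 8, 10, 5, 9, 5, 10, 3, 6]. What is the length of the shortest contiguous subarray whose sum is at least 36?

5

add 11: running sum 11 < 36
add 11: running sum 22 < 36
add 7: running sum 29 < 36
add 6: running sum 35 < 36
add 3: shortest ending here [11, 11, 7, 6, 3] sum 38, len 5
add 8: shortest ending here [11, 11, 7, 6, 3, 8] sum 46, len 6
add 1: shortest ending here [11, 7, 6, 3, 8, 1] sum 36, len 6
add 8: shortest ending here [11, 7, 6, 3, 8, 1, 8] sum 44, len 7
add 10: shortest ending here [6, 3, 8, 1, 8, 10] sum 36, len 6
add 5: shortest ending here [6, 3, 8, 1, 8, 10, 5] sum 41, len 7
add 9: shortest ending here [8, 1, 8, 10, 5, 9] sum 41, len 6
add 5: shortest ending here [8, 10, 5, 9, 5] sum 37, len 5
add 10: shortest ending here [10, 5, 9, 5, 10] sum 39, len 5
add 3: shortest ending here [10, 5, 9, 5, 10, 3] sum 42, len 6
add 6: shortest ending here [5, 9, 5, 10, 3, 6] sum 38, len 6
Shortest qualifying length: 5.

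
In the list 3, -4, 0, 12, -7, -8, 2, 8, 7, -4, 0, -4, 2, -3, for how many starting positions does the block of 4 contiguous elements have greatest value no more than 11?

(3, -4, 0, 12) → max 12
(-4, 0, 12, -7) → max 12
(0, 12, -7, -8) → max 12
(12, -7, -8, 2) → max 12
(-7, -8, 2, 8) → max 8  ≤ 11 ✓
(-8, 2, 8, 7) → max 8  ≤ 11 ✓
(2, 8, 7, -4) → max 8  ≤ 11 ✓
(8, 7, -4, 0) → max 8  ≤ 11 ✓
(7, -4, 0, -4) → max 7  ≤ 11 ✓
(-4, 0, -4, 2) → max 2  ≤ 11 ✓
(0, -4, 2, -3) → max 2  ≤ 11 ✓
7 windows satisfy the condition.

7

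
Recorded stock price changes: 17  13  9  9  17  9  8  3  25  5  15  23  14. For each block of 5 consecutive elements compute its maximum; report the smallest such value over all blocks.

(17, 13, 9, 9, 17) → max 17
(13, 9, 9, 17, 9) → max 17
(9, 9, 17, 9, 8) → max 17
(9, 17, 9, 8, 3) → max 17
(17, 9, 8, 3, 25) → max 25
(9, 8, 3, 25, 5) → max 25
(8, 3, 25, 5, 15) → max 25
(3, 25, 5, 15, 23) → max 25
(25, 5, 15, 23, 14) → max 25
Smallest of these is 17.

17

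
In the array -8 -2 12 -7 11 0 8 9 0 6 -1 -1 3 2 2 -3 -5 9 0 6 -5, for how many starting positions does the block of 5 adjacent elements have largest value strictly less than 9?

5

(-8, -2, 12, -7, 11) → max 12
(-2, 12, -7, 11, 0) → max 12
(12, -7, 11, 0, 8) → max 12
(-7, 11, 0, 8, 9) → max 11
(11, 0, 8, 9, 0) → max 11
(0, 8, 9, 0, 6) → max 9
(8, 9, 0, 6, -1) → max 9
(9, 0, 6, -1, -1) → max 9
(0, 6, -1, -1, 3) → max 6  < 9 ✓
(6, -1, -1, 3, 2) → max 6  < 9 ✓
(-1, -1, 3, 2, 2) → max 3  < 9 ✓
(-1, 3, 2, 2, -3) → max 3  < 9 ✓
(3, 2, 2, -3, -5) → max 3  < 9 ✓
(2, 2, -3, -5, 9) → max 9
(2, -3, -5, 9, 0) → max 9
(-3, -5, 9, 0, 6) → max 9
(-5, 9, 0, 6, -5) → max 9
5 windows satisfy the condition.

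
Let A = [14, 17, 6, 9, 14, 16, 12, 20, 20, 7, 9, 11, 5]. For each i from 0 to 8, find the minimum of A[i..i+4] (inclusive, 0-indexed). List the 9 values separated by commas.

Sliding a size-5 window across the 13 values:
(14, 17, 6, 9, 14) → min 6
(17, 6, 9, 14, 16) → min 6
(6, 9, 14, 16, 12) → min 6
(9, 14, 16, 12, 20) → min 9
(14, 16, 12, 20, 20) → min 12
(16, 12, 20, 20, 7) → min 7
(12, 20, 20, 7, 9) → min 7
(20, 20, 7, 9, 11) → min 7
(20, 7, 9, 11, 5) → min 5

6, 6, 6, 9, 12, 7, 7, 7, 5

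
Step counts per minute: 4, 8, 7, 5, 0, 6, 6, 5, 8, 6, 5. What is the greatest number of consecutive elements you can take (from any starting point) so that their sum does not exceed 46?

[4] sum 4 len 1
[4, 8] sum 12 len 2
[4, 8, 7] sum 19 len 3
[4, 8, 7, 5] sum 24 len 4
[4, 8, 7, 5, 0] sum 24 len 5
[4, 8, 7, 5, 0, 6] sum 30 len 6
[4, 8, 7, 5, 0, 6, 6] sum 36 len 7
[4, 8, 7, 5, 0, 6, 6, 5] sum 41 len 8
[8, 7, 5, 0, 6, 6, 5, 8] sum 45 len 8
[7, 5, 0, 6, 6, 5, 8, 6] sum 43 len 8
[5, 0, 6, 6, 5, 8, 6, 5] sum 41 len 8
Longest length seen: 8.

8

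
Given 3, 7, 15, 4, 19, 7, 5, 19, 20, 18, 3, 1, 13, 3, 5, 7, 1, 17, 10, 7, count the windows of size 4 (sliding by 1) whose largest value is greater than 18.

8

[3, 7, 15, 4] → max 15
[7, 15, 4, 19] → max 19  > 18 ✓
[15, 4, 19, 7] → max 19  > 18 ✓
[4, 19, 7, 5] → max 19  > 18 ✓
[19, 7, 5, 19] → max 19  > 18 ✓
[7, 5, 19, 20] → max 20  > 18 ✓
[5, 19, 20, 18] → max 20  > 18 ✓
[19, 20, 18, 3] → max 20  > 18 ✓
[20, 18, 3, 1] → max 20  > 18 ✓
[18, 3, 1, 13] → max 18
[3, 1, 13, 3] → max 13
[1, 13, 3, 5] → max 13
[13, 3, 5, 7] → max 13
[3, 5, 7, 1] → max 7
[5, 7, 1, 17] → max 17
[7, 1, 17, 10] → max 17
[1, 17, 10, 7] → max 17
8 windows satisfy the condition.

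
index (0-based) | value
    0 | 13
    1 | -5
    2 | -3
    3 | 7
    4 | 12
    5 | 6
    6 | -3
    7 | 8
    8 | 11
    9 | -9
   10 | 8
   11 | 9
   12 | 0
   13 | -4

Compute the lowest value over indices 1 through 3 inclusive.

Elements at indices 1..3: -5, -3, 7
min(-5, -3, 7) = -5

-5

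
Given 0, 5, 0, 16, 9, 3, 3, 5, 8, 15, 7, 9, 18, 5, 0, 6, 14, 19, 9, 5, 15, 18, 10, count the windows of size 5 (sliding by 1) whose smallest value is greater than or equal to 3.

(0, 5, 0, 16, 9) → min 0
(5, 0, 16, 9, 3) → min 0
(0, 16, 9, 3, 3) → min 0
(16, 9, 3, 3, 5) → min 3  ≥ 3 ✓
(9, 3, 3, 5, 8) → min 3  ≥ 3 ✓
(3, 3, 5, 8, 15) → min 3  ≥ 3 ✓
(3, 5, 8, 15, 7) → min 3  ≥ 3 ✓
(5, 8, 15, 7, 9) → min 5  ≥ 3 ✓
(8, 15, 7, 9, 18) → min 7  ≥ 3 ✓
(15, 7, 9, 18, 5) → min 5  ≥ 3 ✓
(7, 9, 18, 5, 0) → min 0
(9, 18, 5, 0, 6) → min 0
(18, 5, 0, 6, 14) → min 0
(5, 0, 6, 14, 19) → min 0
(0, 6, 14, 19, 9) → min 0
(6, 14, 19, 9, 5) → min 5  ≥ 3 ✓
(14, 19, 9, 5, 15) → min 5  ≥ 3 ✓
(19, 9, 5, 15, 18) → min 5  ≥ 3 ✓
(9, 5, 15, 18, 10) → min 5  ≥ 3 ✓
11 windows satisfy the condition.

11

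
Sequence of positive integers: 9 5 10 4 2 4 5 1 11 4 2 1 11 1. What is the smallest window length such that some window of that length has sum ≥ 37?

7

add 9: running sum 9 < 37
add 5: running sum 14 < 37
add 10: running sum 24 < 37
add 4: running sum 28 < 37
add 2: running sum 30 < 37
add 4: running sum 34 < 37
end 6: [9, 5, 10, 4, 2, 4, 5] sum 39, len 7
end 7: [9, 5, 10, 4, 2, 4, 5, 1] sum 40, len 8
end 8: [10, 4, 2, 4, 5, 1, 11] sum 37, len 7
end 9: [10, 4, 2, 4, 5, 1, 11, 4] sum 41, len 8
end 10: [10, 4, 2, 4, 5, 1, 11, 4, 2] sum 43, len 9
end 11: [10, 4, 2, 4, 5, 1, 11, 4, 2, 1] sum 44, len 10
end 12: [4, 5, 1, 11, 4, 2, 1, 11] sum 39, len 8
end 13: [4, 5, 1, 11, 4, 2, 1, 11, 1] sum 40, len 9
Shortest qualifying length: 7.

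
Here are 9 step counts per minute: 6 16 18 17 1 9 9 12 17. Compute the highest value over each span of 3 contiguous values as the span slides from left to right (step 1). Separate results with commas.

Sliding a size-3 window across the 9 values:
6 16 18 → max 18
16 18 17 → max 18
18 17 1 → max 18
17 1 9 → max 17
1 9 9 → max 9
9 9 12 → max 12
9 12 17 → max 17

18, 18, 18, 17, 9, 12, 17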